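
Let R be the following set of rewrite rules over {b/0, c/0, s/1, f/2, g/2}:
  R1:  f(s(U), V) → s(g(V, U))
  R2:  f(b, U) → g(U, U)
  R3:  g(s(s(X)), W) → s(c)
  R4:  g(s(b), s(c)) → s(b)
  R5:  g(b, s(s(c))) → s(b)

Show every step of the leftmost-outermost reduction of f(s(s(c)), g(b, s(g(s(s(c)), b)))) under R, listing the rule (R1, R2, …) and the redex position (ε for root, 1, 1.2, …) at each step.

1. f(s(s(c)), g(b, s(g(s(s(c)), b))))  →  s(g(g(b, s(g(s(s(c)), b))), s(c)))   [R1 at ε]
2. s(g(g(b, s(g(s(s(c)), b))), s(c)))  →  s(g(g(b, s(s(c))), s(c)))   [R3 at 1.1.2.1]
3. s(g(g(b, s(s(c))), s(c)))  →  s(g(s(b), s(c)))   [R5 at 1.1]
4. s(g(s(b), s(c)))  →  s(s(b))   [R4 at 1]

s(s(b))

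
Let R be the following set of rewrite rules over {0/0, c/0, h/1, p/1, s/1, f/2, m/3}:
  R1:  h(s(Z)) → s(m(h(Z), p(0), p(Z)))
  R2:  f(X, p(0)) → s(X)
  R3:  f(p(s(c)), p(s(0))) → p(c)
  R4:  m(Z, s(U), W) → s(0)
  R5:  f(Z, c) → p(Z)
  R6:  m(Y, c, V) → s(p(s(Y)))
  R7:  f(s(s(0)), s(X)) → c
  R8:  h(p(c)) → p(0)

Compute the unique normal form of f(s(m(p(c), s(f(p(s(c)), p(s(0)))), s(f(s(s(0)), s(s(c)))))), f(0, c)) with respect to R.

s(s(s(0)))

1. f(s(m(p(c), s(f(p(s(c)), p(s(0)))), s(f(s(s(0)), s(s(c)))))), f(0, c))  →  f(s(s(0)), f(0, c))   [R4 at 1.1]
2. f(s(s(0)), f(0, c))  →  f(s(s(0)), p(0))   [R5 at 2]
3. f(s(s(0)), p(0))  →  s(s(s(0)))   [R2 at ε]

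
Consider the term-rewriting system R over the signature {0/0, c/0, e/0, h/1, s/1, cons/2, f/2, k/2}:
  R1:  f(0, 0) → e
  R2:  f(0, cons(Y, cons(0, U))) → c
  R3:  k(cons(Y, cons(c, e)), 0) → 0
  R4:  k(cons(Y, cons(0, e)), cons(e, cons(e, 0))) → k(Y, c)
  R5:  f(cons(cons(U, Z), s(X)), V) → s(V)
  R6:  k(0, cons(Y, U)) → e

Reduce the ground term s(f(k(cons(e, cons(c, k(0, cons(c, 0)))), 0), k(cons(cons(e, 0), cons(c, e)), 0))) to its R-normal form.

1. s(f(k(cons(e, cons(c, k(0, cons(c, 0)))), 0), k(cons(cons(e, 0), cons(c, e)), 0)))  →  s(f(k(cons(e, cons(c, e)), 0), k(cons(cons(e, 0), cons(c, e)), 0)))   [R6 at 1.1.1.2.2]
2. s(f(k(cons(e, cons(c, e)), 0), k(cons(cons(e, 0), cons(c, e)), 0)))  →  s(f(0, k(cons(cons(e, 0), cons(c, e)), 0)))   [R3 at 1.1]
3. s(f(0, k(cons(cons(e, 0), cons(c, e)), 0)))  →  s(f(0, 0))   [R3 at 1.2]
4. s(f(0, 0))  →  s(e)   [R1 at 1]

s(e)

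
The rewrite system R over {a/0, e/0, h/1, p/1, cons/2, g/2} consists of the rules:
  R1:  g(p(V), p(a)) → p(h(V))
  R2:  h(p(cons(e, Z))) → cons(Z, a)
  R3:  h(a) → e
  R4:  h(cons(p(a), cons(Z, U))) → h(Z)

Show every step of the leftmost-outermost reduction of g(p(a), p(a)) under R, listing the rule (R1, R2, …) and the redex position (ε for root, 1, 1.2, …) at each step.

p(e)

1. g(p(a), p(a))  →  p(h(a))   [R1 at ε]
2. p(h(a))  →  p(e)   [R3 at 1]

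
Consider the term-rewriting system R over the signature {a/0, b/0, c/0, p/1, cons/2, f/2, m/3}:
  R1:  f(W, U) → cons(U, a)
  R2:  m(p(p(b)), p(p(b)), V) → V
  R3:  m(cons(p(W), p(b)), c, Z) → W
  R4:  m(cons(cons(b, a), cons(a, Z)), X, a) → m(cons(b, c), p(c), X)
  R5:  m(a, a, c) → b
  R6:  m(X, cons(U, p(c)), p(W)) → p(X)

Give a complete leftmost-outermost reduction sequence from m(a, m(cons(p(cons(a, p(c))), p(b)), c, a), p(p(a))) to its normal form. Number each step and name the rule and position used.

1. m(a, m(cons(p(cons(a, p(c))), p(b)), c, a), p(p(a)))  →  m(a, cons(a, p(c)), p(p(a)))   [R3 at 2]
2. m(a, cons(a, p(c)), p(p(a)))  →  p(a)   [R6 at ε]

p(a)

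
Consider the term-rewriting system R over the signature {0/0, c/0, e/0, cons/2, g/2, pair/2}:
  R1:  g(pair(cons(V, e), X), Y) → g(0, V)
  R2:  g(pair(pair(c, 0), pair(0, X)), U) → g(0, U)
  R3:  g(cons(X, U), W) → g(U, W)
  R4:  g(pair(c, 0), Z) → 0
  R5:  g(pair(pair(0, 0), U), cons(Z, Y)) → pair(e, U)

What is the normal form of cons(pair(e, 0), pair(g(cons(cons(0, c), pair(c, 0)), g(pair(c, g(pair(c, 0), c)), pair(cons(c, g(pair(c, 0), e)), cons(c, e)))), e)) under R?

cons(pair(e, 0), pair(0, e))

1. cons(pair(e, 0), pair(g(cons(cons(0, c), pair(c, 0)), g(pair(c, g(pair(c, 0), c)), pair(cons(c, g(pair(c, 0), e)), cons(c, e)))), e))  →  cons(pair(e, 0), pair(g(pair(c, 0), g(pair(c, g(pair(c, 0), c)), pair(cons(c, g(pair(c, 0), e)), cons(c, e)))), e))   [R3 at 2.1]
2. cons(pair(e, 0), pair(g(pair(c, 0), g(pair(c, g(pair(c, 0), c)), pair(cons(c, g(pair(c, 0), e)), cons(c, e)))), e))  →  cons(pair(e, 0), pair(0, e))   [R4 at 2.1]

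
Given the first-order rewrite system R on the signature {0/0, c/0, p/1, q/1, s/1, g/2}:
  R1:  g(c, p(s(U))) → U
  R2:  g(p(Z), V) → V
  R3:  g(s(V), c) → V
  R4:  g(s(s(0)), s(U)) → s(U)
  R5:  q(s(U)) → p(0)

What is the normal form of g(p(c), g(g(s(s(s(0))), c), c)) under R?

s(0)

1. g(p(c), g(g(s(s(s(0))), c), c))  →  g(g(s(s(s(0))), c), c)   [R2 at ε]
2. g(g(s(s(s(0))), c), c)  →  g(s(s(0)), c)   [R3 at 1]
3. g(s(s(0)), c)  →  s(0)   [R3 at ε]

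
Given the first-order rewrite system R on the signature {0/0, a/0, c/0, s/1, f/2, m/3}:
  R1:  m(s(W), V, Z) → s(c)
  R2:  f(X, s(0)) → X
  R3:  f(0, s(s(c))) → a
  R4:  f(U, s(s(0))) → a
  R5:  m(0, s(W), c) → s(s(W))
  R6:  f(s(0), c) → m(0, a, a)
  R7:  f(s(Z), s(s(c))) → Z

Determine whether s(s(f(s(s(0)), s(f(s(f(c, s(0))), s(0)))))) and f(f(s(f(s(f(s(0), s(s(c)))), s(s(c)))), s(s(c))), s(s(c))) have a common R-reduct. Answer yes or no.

Reduce t₁ = s(s(f(s(s(0)), s(f(s(f(c, s(0))), s(0)))))):
1. s(s(f(s(s(0)), s(f(s(f(c, s(0))), s(0))))))  →  s(s(f(s(s(0)), s(s(f(c, s(0)))))))   [R2 at 1.1.2.1]
2. s(s(f(s(s(0)), s(s(f(c, s(0)))))))  →  s(s(f(s(s(0)), s(s(c)))))   [R2 at 1.1.2.1.1]
3. s(s(f(s(s(0)), s(s(c)))))  →  s(s(s(0)))   [R7 at 1.1]

Reduce t₂ = f(f(s(f(s(f(s(0), s(s(c)))), s(s(c)))), s(s(c))), s(s(c))):
1. f(f(s(f(s(f(s(0), s(s(c)))), s(s(c)))), s(s(c))), s(s(c)))  →  f(f(s(f(s(0), s(s(c)))), s(s(c))), s(s(c)))   [R7 at 1]
2. f(f(s(f(s(0), s(s(c)))), s(s(c))), s(s(c)))  →  f(f(s(0), s(s(c))), s(s(c)))   [R7 at 1]
3. f(f(s(0), s(s(c))), s(s(c)))  →  f(0, s(s(c)))   [R7 at 1]
4. f(0, s(s(c)))  →  a   [R3 at ε]

no — NF(t₁) = s(s(s(0))), NF(t₂) = a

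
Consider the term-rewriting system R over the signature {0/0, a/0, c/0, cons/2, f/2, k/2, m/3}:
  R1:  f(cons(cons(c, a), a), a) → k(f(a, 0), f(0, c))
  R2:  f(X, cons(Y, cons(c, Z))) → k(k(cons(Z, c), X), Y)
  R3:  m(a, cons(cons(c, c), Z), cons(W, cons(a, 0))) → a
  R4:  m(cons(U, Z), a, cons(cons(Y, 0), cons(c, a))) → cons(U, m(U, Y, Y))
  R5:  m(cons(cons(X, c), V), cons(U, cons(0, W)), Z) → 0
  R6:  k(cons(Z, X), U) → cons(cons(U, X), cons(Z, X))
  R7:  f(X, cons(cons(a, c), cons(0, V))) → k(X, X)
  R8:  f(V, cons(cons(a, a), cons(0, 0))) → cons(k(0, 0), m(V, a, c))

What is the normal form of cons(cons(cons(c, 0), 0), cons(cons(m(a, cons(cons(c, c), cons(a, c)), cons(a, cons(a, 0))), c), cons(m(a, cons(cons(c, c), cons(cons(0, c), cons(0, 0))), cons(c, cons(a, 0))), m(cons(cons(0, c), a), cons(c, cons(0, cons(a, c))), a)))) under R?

cons(cons(cons(c, 0), 0), cons(cons(a, c), cons(a, 0)))

1. cons(cons(cons(c, 0), 0), cons(cons(m(a, cons(cons(c, c), cons(a, c)), cons(a, cons(a, 0))), c), cons(m(a, cons(cons(c, c), cons(cons(0, c), cons(0, 0))), cons(c, cons(a, 0))), m(cons(cons(0, c), a), cons(c, cons(0, cons(a, c))), a))))  →  cons(cons(cons(c, 0), 0), cons(cons(a, c), cons(m(a, cons(cons(c, c), cons(cons(0, c), cons(0, 0))), cons(c, cons(a, 0))), m(cons(cons(0, c), a), cons(c, cons(0, cons(a, c))), a))))   [R3 at 2.1.1]
2. cons(cons(cons(c, 0), 0), cons(cons(a, c), cons(m(a, cons(cons(c, c), cons(cons(0, c), cons(0, 0))), cons(c, cons(a, 0))), m(cons(cons(0, c), a), cons(c, cons(0, cons(a, c))), a))))  →  cons(cons(cons(c, 0), 0), cons(cons(a, c), cons(a, m(cons(cons(0, c), a), cons(c, cons(0, cons(a, c))), a))))   [R3 at 2.2.1]
3. cons(cons(cons(c, 0), 0), cons(cons(a, c), cons(a, m(cons(cons(0, c), a), cons(c, cons(0, cons(a, c))), a))))  →  cons(cons(cons(c, 0), 0), cons(cons(a, c), cons(a, 0)))   [R5 at 2.2.2]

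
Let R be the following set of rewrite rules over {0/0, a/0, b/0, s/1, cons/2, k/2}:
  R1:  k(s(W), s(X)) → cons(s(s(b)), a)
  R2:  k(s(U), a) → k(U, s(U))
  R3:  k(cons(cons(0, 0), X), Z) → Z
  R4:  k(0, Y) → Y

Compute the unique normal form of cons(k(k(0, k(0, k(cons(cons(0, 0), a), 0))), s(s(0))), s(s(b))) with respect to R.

1. cons(k(k(0, k(0, k(cons(cons(0, 0), a), 0))), s(s(0))), s(s(b)))  →  cons(k(k(0, k(cons(cons(0, 0), a), 0)), s(s(0))), s(s(b)))   [R4 at 1.1]
2. cons(k(k(0, k(cons(cons(0, 0), a), 0)), s(s(0))), s(s(b)))  →  cons(k(k(cons(cons(0, 0), a), 0), s(s(0))), s(s(b)))   [R4 at 1.1]
3. cons(k(k(cons(cons(0, 0), a), 0), s(s(0))), s(s(b)))  →  cons(k(0, s(s(0))), s(s(b)))   [R3 at 1.1]
4. cons(k(0, s(s(0))), s(s(b)))  →  cons(s(s(0)), s(s(b)))   [R4 at 1]

cons(s(s(0)), s(s(b)))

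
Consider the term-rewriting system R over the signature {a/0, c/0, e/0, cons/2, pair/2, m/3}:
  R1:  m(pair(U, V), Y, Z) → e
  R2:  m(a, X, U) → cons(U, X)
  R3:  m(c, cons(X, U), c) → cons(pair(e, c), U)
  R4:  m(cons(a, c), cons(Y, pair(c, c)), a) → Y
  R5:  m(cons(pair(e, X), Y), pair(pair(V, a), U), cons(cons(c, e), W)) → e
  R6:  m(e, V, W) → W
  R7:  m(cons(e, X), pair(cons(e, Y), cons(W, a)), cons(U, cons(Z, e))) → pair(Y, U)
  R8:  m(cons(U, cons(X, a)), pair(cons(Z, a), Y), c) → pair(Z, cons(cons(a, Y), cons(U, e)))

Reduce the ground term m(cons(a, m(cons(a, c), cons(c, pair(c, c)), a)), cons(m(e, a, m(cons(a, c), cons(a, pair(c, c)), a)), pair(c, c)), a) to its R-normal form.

a

1. m(cons(a, m(cons(a, c), cons(c, pair(c, c)), a)), cons(m(e, a, m(cons(a, c), cons(a, pair(c, c)), a)), pair(c, c)), a)  →  m(cons(a, c), cons(m(e, a, m(cons(a, c), cons(a, pair(c, c)), a)), pair(c, c)), a)   [R4 at 1.2]
2. m(cons(a, c), cons(m(e, a, m(cons(a, c), cons(a, pair(c, c)), a)), pair(c, c)), a)  →  m(e, a, m(cons(a, c), cons(a, pair(c, c)), a))   [R4 at ε]
3. m(e, a, m(cons(a, c), cons(a, pair(c, c)), a))  →  m(cons(a, c), cons(a, pair(c, c)), a)   [R6 at ε]
4. m(cons(a, c), cons(a, pair(c, c)), a)  →  a   [R4 at ε]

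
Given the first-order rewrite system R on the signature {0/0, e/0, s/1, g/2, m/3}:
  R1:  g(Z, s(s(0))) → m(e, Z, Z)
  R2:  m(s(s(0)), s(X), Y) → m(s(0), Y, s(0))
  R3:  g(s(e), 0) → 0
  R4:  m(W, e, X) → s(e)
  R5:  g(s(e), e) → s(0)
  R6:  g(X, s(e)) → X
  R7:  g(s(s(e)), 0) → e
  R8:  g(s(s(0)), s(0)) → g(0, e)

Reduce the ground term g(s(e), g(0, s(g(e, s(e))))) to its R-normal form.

0

1. g(s(e), g(0, s(g(e, s(e)))))  →  g(s(e), g(0, s(e)))   [R6 at 2.2.1]
2. g(s(e), g(0, s(e)))  →  g(s(e), 0)   [R6 at 2]
3. g(s(e), 0)  →  0   [R3 at ε]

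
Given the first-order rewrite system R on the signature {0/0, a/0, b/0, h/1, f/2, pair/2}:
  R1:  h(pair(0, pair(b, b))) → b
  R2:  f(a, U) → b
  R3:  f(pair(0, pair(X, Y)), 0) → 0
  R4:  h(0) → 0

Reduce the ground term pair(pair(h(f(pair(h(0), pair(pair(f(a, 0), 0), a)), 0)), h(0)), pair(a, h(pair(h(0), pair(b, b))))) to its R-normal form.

pair(pair(0, 0), pair(a, b))

1. pair(pair(h(f(pair(h(0), pair(pair(f(a, 0), 0), a)), 0)), h(0)), pair(a, h(pair(h(0), pair(b, b)))))  →  pair(pair(h(f(pair(0, pair(pair(f(a, 0), 0), a)), 0)), h(0)), pair(a, h(pair(h(0), pair(b, b)))))   [R4 at 1.1.1.1.1]
2. pair(pair(h(f(pair(0, pair(pair(f(a, 0), 0), a)), 0)), h(0)), pair(a, h(pair(h(0), pair(b, b)))))  →  pair(pair(h(0), h(0)), pair(a, h(pair(h(0), pair(b, b)))))   [R3 at 1.1.1]
3. pair(pair(h(0), h(0)), pair(a, h(pair(h(0), pair(b, b)))))  →  pair(pair(0, h(0)), pair(a, h(pair(h(0), pair(b, b)))))   [R4 at 1.1]
4. pair(pair(0, h(0)), pair(a, h(pair(h(0), pair(b, b)))))  →  pair(pair(0, 0), pair(a, h(pair(h(0), pair(b, b)))))   [R4 at 1.2]
5. pair(pair(0, 0), pair(a, h(pair(h(0), pair(b, b)))))  →  pair(pair(0, 0), pair(a, h(pair(0, pair(b, b)))))   [R4 at 2.2.1.1]
6. pair(pair(0, 0), pair(a, h(pair(0, pair(b, b)))))  →  pair(pair(0, 0), pair(a, b))   [R1 at 2.2]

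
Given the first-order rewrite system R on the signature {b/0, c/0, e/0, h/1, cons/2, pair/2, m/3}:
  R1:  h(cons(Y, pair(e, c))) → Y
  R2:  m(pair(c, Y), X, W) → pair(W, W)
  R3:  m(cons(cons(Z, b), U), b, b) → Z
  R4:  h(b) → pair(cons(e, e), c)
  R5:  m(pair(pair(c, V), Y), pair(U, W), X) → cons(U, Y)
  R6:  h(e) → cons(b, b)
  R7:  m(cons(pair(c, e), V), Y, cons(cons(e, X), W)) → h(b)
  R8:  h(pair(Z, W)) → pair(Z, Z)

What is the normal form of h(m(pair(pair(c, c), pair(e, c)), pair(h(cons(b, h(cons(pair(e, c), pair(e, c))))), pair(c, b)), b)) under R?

1. h(m(pair(pair(c, c), pair(e, c)), pair(h(cons(b, h(cons(pair(e, c), pair(e, c))))), pair(c, b)), b))  →  h(cons(h(cons(b, h(cons(pair(e, c), pair(e, c))))), pair(e, c)))   [R5 at 1]
2. h(cons(h(cons(b, h(cons(pair(e, c), pair(e, c))))), pair(e, c)))  →  h(cons(b, h(cons(pair(e, c), pair(e, c)))))   [R1 at ε]
3. h(cons(b, h(cons(pair(e, c), pair(e, c)))))  →  h(cons(b, pair(e, c)))   [R1 at 1.2]
4. h(cons(b, pair(e, c)))  →  b   [R1 at ε]

b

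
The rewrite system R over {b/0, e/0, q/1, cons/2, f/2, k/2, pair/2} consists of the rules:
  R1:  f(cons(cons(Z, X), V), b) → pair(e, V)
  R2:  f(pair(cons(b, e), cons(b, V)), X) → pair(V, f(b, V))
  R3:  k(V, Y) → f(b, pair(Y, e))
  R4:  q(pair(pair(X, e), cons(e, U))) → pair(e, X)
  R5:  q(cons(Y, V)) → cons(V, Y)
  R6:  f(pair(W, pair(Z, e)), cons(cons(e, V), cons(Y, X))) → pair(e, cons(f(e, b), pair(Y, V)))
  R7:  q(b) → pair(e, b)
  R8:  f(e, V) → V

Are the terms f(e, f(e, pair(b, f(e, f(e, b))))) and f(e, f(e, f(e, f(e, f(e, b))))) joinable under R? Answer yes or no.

no — NF(t₁) = pair(b, b), NF(t₂) = b

Reduce t₁ = f(e, f(e, pair(b, f(e, f(e, b))))):
1. f(e, f(e, pair(b, f(e, f(e, b)))))  →  f(e, pair(b, f(e, f(e, b))))   [R8 at ε]
2. f(e, pair(b, f(e, f(e, b))))  →  pair(b, f(e, f(e, b)))   [R8 at ε]
3. pair(b, f(e, f(e, b)))  →  pair(b, f(e, b))   [R8 at 2]
4. pair(b, f(e, b))  →  pair(b, b)   [R8 at 2]

Reduce t₂ = f(e, f(e, f(e, f(e, f(e, b))))):
1. f(e, f(e, f(e, f(e, f(e, b)))))  →  f(e, f(e, f(e, f(e, b))))   [R8 at ε]
2. f(e, f(e, f(e, f(e, b))))  →  f(e, f(e, f(e, b)))   [R8 at ε]
3. f(e, f(e, f(e, b)))  →  f(e, f(e, b))   [R8 at ε]
4. f(e, f(e, b))  →  f(e, b)   [R8 at ε]
5. f(e, b)  →  b   [R8 at ε]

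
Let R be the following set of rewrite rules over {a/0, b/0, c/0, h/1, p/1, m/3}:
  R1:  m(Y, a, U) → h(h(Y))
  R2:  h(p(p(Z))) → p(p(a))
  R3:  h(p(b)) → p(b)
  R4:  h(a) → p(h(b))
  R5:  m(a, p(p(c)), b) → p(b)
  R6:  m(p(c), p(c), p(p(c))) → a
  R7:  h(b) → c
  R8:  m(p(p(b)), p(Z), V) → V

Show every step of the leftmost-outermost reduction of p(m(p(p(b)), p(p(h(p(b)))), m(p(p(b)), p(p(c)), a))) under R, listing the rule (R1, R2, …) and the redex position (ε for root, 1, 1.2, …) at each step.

p(a)

1. p(m(p(p(b)), p(p(h(p(b)))), m(p(p(b)), p(p(c)), a)))  →  p(m(p(p(b)), p(p(c)), a))   [R8 at 1]
2. p(m(p(p(b)), p(p(c)), a))  →  p(a)   [R8 at 1]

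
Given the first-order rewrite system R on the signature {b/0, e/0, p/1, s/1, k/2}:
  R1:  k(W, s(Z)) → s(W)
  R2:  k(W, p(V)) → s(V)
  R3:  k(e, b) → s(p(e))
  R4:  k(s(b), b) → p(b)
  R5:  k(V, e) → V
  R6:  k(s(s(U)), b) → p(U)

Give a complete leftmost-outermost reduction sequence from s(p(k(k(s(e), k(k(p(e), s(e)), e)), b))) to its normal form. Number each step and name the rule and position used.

1. s(p(k(k(s(e), k(k(p(e), s(e)), e)), b)))  →  s(p(k(k(s(e), k(p(e), s(e))), b)))   [R5 at 1.1.1.2]
2. s(p(k(k(s(e), k(p(e), s(e))), b)))  →  s(p(k(k(s(e), s(p(e))), b)))   [R1 at 1.1.1.2]
3. s(p(k(k(s(e), s(p(e))), b)))  →  s(p(k(s(s(e)), b)))   [R1 at 1.1.1]
4. s(p(k(s(s(e)), b)))  →  s(p(p(e)))   [R6 at 1.1]

s(p(p(e)))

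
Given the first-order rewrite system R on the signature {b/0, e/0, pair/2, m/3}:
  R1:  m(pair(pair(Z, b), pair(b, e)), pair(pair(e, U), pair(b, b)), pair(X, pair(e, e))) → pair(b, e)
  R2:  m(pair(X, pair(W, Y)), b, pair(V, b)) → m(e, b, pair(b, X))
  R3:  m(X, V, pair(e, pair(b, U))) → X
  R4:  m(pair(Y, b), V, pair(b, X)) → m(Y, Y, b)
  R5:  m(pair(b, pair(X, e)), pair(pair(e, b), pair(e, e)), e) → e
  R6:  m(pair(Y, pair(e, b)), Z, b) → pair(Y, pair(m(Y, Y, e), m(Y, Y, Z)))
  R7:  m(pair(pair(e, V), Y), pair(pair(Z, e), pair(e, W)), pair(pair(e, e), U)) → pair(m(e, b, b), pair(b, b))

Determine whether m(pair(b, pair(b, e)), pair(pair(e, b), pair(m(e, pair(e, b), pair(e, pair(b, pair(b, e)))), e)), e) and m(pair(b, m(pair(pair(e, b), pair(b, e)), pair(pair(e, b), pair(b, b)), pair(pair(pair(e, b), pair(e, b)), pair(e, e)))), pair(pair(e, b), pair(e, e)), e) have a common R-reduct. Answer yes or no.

Reduce t₁ = m(pair(b, pair(b, e)), pair(pair(e, b), pair(m(e, pair(e, b), pair(e, pair(b, pair(b, e)))), e)), e):
1. m(pair(b, pair(b, e)), pair(pair(e, b), pair(m(e, pair(e, b), pair(e, pair(b, pair(b, e)))), e)), e)  →  m(pair(b, pair(b, e)), pair(pair(e, b), pair(e, e)), e)   [R3 at 2.2.1]
2. m(pair(b, pair(b, e)), pair(pair(e, b), pair(e, e)), e)  →  e   [R5 at ε]

Reduce t₂ = m(pair(b, m(pair(pair(e, b), pair(b, e)), pair(pair(e, b), pair(b, b)), pair(pair(pair(e, b), pair(e, b)), pair(e, e)))), pair(pair(e, b), pair(e, e)), e):
1. m(pair(b, m(pair(pair(e, b), pair(b, e)), pair(pair(e, b), pair(b, b)), pair(pair(pair(e, b), pair(e, b)), pair(e, e)))), pair(pair(e, b), pair(e, e)), e)  →  m(pair(b, pair(b, e)), pair(pair(e, b), pair(e, e)), e)   [R1 at 1.2]
2. m(pair(b, pair(b, e)), pair(pair(e, b), pair(e, e)), e)  →  e   [R5 at ε]

yes — NF(t₁) = e, NF(t₂) = e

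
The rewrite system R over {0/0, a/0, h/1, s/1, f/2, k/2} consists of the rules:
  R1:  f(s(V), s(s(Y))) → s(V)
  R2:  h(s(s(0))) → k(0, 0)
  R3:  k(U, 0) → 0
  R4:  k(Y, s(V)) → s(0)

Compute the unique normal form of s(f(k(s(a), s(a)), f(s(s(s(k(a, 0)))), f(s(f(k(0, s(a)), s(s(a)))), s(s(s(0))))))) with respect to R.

s(s(0))

1. s(f(k(s(a), s(a)), f(s(s(s(k(a, 0)))), f(s(f(k(0, s(a)), s(s(a)))), s(s(s(0)))))))  →  s(f(s(0), f(s(s(s(k(a, 0)))), f(s(f(k(0, s(a)), s(s(a)))), s(s(s(0)))))))   [R4 at 1.1]
2. s(f(s(0), f(s(s(s(k(a, 0)))), f(s(f(k(0, s(a)), s(s(a)))), s(s(s(0)))))))  →  s(f(s(0), f(s(s(s(0))), f(s(f(k(0, s(a)), s(s(a)))), s(s(s(0)))))))   [R3 at 1.2.1.1.1.1]
3. s(f(s(0), f(s(s(s(0))), f(s(f(k(0, s(a)), s(s(a)))), s(s(s(0)))))))  →  s(f(s(0), f(s(s(s(0))), s(f(k(0, s(a)), s(s(a)))))))   [R1 at 1.2.2]
4. s(f(s(0), f(s(s(s(0))), s(f(k(0, s(a)), s(s(a)))))))  →  s(f(s(0), f(s(s(s(0))), s(f(s(0), s(s(a)))))))   [R4 at 1.2.2.1.1]
5. s(f(s(0), f(s(s(s(0))), s(f(s(0), s(s(a)))))))  →  s(f(s(0), f(s(s(s(0))), s(s(0)))))   [R1 at 1.2.2.1]
6. s(f(s(0), f(s(s(s(0))), s(s(0)))))  →  s(f(s(0), s(s(s(0)))))   [R1 at 1.2]
7. s(f(s(0), s(s(s(0)))))  →  s(s(0))   [R1 at 1]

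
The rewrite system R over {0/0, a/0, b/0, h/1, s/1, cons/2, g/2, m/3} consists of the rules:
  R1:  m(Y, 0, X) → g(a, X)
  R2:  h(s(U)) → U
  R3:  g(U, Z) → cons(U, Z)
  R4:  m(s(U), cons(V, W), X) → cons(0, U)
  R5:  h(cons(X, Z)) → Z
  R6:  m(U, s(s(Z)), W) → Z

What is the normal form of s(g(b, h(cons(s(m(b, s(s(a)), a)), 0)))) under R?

s(cons(b, 0))

1. s(g(b, h(cons(s(m(b, s(s(a)), a)), 0))))  →  s(cons(b, h(cons(s(m(b, s(s(a)), a)), 0))))   [R3 at 1]
2. s(cons(b, h(cons(s(m(b, s(s(a)), a)), 0))))  →  s(cons(b, 0))   [R5 at 1.2]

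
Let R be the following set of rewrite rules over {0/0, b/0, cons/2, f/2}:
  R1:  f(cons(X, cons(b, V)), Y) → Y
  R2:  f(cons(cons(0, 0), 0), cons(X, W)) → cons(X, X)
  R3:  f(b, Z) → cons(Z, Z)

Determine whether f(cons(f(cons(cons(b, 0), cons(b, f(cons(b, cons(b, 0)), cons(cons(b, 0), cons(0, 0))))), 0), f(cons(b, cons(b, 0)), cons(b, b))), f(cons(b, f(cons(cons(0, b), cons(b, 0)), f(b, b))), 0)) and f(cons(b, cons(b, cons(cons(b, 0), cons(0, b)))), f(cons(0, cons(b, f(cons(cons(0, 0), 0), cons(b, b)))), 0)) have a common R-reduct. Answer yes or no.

Reduce t₁ = f(cons(f(cons(cons(b, 0), cons(b, f(cons(b, cons(b, 0)), cons(cons(b, 0), cons(0, 0))))), 0), f(cons(b, cons(b, 0)), cons(b, b))), f(cons(b, f(cons(cons(0, b), cons(b, 0)), f(b, b))), 0)):
1. f(cons(f(cons(cons(b, 0), cons(b, f(cons(b, cons(b, 0)), cons(cons(b, 0), cons(0, 0))))), 0), f(cons(b, cons(b, 0)), cons(b, b))), f(cons(b, f(cons(cons(0, b), cons(b, 0)), f(b, b))), 0))  →  f(cons(0, f(cons(b, cons(b, 0)), cons(b, b))), f(cons(b, f(cons(cons(0, b), cons(b, 0)), f(b, b))), 0))   [R1 at 1.1]
2. f(cons(0, f(cons(b, cons(b, 0)), cons(b, b))), f(cons(b, f(cons(cons(0, b), cons(b, 0)), f(b, b))), 0))  →  f(cons(0, cons(b, b)), f(cons(b, f(cons(cons(0, b), cons(b, 0)), f(b, b))), 0))   [R1 at 1.2]
3. f(cons(0, cons(b, b)), f(cons(b, f(cons(cons(0, b), cons(b, 0)), f(b, b))), 0))  →  f(cons(b, f(cons(cons(0, b), cons(b, 0)), f(b, b))), 0)   [R1 at ε]
4. f(cons(b, f(cons(cons(0, b), cons(b, 0)), f(b, b))), 0)  →  f(cons(b, f(b, b)), 0)   [R1 at 1.2]
5. f(cons(b, f(b, b)), 0)  →  f(cons(b, cons(b, b)), 0)   [R3 at 1.2]
6. f(cons(b, cons(b, b)), 0)  →  0   [R1 at ε]

Reduce t₂ = f(cons(b, cons(b, cons(cons(b, 0), cons(0, b)))), f(cons(0, cons(b, f(cons(cons(0, 0), 0), cons(b, b)))), 0)):
1. f(cons(b, cons(b, cons(cons(b, 0), cons(0, b)))), f(cons(0, cons(b, f(cons(cons(0, 0), 0), cons(b, b)))), 0))  →  f(cons(0, cons(b, f(cons(cons(0, 0), 0), cons(b, b)))), 0)   [R1 at ε]
2. f(cons(0, cons(b, f(cons(cons(0, 0), 0), cons(b, b)))), 0)  →  0   [R1 at ε]

yes — NF(t₁) = 0, NF(t₂) = 0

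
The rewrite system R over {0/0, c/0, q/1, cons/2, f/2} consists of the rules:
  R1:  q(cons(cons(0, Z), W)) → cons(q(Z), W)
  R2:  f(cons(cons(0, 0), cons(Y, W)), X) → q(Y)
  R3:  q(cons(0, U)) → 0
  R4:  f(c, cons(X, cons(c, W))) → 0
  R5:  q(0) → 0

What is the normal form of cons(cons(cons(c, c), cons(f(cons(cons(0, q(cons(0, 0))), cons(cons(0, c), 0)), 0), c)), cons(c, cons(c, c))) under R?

1. cons(cons(cons(c, c), cons(f(cons(cons(0, q(cons(0, 0))), cons(cons(0, c), 0)), 0), c)), cons(c, cons(c, c)))  →  cons(cons(cons(c, c), cons(f(cons(cons(0, 0), cons(cons(0, c), 0)), 0), c)), cons(c, cons(c, c)))   [R3 at 1.2.1.1.1.2]
2. cons(cons(cons(c, c), cons(f(cons(cons(0, 0), cons(cons(0, c), 0)), 0), c)), cons(c, cons(c, c)))  →  cons(cons(cons(c, c), cons(q(cons(0, c)), c)), cons(c, cons(c, c)))   [R2 at 1.2.1]
3. cons(cons(cons(c, c), cons(q(cons(0, c)), c)), cons(c, cons(c, c)))  →  cons(cons(cons(c, c), cons(0, c)), cons(c, cons(c, c)))   [R3 at 1.2.1]

cons(cons(cons(c, c), cons(0, c)), cons(c, cons(c, c)))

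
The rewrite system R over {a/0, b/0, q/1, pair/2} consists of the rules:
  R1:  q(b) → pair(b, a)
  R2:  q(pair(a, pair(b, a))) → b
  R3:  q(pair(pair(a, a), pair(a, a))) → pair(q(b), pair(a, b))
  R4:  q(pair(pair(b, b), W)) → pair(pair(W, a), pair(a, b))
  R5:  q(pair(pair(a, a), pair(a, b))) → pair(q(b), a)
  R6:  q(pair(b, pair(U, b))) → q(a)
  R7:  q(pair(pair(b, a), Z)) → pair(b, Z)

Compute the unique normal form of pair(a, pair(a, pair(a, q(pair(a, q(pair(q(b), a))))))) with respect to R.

pair(a, pair(a, pair(a, b)))

1. pair(a, pair(a, pair(a, q(pair(a, q(pair(q(b), a)))))))  →  pair(a, pair(a, pair(a, q(pair(a, q(pair(pair(b, a), a)))))))   [R1 at 2.2.2.1.2.1.1]
2. pair(a, pair(a, pair(a, q(pair(a, q(pair(pair(b, a), a)))))))  →  pair(a, pair(a, pair(a, q(pair(a, pair(b, a))))))   [R7 at 2.2.2.1.2]
3. pair(a, pair(a, pair(a, q(pair(a, pair(b, a))))))  →  pair(a, pair(a, pair(a, b)))   [R2 at 2.2.2]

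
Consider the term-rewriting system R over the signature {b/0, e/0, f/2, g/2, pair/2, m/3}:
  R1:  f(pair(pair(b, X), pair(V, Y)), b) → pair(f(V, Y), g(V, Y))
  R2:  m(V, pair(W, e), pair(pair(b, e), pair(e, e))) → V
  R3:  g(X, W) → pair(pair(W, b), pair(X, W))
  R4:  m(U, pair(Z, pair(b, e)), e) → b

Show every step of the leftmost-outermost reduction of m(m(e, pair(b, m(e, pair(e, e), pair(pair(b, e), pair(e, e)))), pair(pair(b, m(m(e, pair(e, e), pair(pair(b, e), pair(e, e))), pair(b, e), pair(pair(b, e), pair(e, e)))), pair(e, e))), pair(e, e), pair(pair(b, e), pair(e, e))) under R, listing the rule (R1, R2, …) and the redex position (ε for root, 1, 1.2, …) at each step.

e

1. m(m(e, pair(b, m(e, pair(e, e), pair(pair(b, e), pair(e, e)))), pair(pair(b, m(m(e, pair(e, e), pair(pair(b, e), pair(e, e))), pair(b, e), pair(pair(b, e), pair(e, e)))), pair(e, e))), pair(e, e), pair(pair(b, e), pair(e, e)))  →  m(e, pair(b, m(e, pair(e, e), pair(pair(b, e), pair(e, e)))), pair(pair(b, m(m(e, pair(e, e), pair(pair(b, e), pair(e, e))), pair(b, e), pair(pair(b, e), pair(e, e)))), pair(e, e)))   [R2 at ε]
2. m(e, pair(b, m(e, pair(e, e), pair(pair(b, e), pair(e, e)))), pair(pair(b, m(m(e, pair(e, e), pair(pair(b, e), pair(e, e))), pair(b, e), pair(pair(b, e), pair(e, e)))), pair(e, e)))  →  m(e, pair(b, e), pair(pair(b, m(m(e, pair(e, e), pair(pair(b, e), pair(e, e))), pair(b, e), pair(pair(b, e), pair(e, e)))), pair(e, e)))   [R2 at 2.2]
3. m(e, pair(b, e), pair(pair(b, m(m(e, pair(e, e), pair(pair(b, e), pair(e, e))), pair(b, e), pair(pair(b, e), pair(e, e)))), pair(e, e)))  →  m(e, pair(b, e), pair(pair(b, m(e, pair(e, e), pair(pair(b, e), pair(e, e)))), pair(e, e)))   [R2 at 3.1.2]
4. m(e, pair(b, e), pair(pair(b, m(e, pair(e, e), pair(pair(b, e), pair(e, e)))), pair(e, e)))  →  m(e, pair(b, e), pair(pair(b, e), pair(e, e)))   [R2 at 3.1.2]
5. m(e, pair(b, e), pair(pair(b, e), pair(e, e)))  →  e   [R2 at ε]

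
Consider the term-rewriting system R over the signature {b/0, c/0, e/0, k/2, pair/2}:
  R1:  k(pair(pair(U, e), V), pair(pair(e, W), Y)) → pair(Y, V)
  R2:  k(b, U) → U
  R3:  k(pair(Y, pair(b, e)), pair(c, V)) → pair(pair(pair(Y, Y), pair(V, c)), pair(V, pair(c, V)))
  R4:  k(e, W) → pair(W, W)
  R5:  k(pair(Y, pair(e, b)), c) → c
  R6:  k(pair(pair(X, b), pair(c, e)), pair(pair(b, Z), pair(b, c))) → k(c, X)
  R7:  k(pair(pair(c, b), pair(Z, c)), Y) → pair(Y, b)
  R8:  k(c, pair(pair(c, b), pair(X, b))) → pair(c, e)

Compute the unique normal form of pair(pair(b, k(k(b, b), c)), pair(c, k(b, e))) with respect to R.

1. pair(pair(b, k(k(b, b), c)), pair(c, k(b, e)))  →  pair(pair(b, k(b, c)), pair(c, k(b, e)))   [R2 at 1.2.1]
2. pair(pair(b, k(b, c)), pair(c, k(b, e)))  →  pair(pair(b, c), pair(c, k(b, e)))   [R2 at 1.2]
3. pair(pair(b, c), pair(c, k(b, e)))  →  pair(pair(b, c), pair(c, e))   [R2 at 2.2]

pair(pair(b, c), pair(c, e))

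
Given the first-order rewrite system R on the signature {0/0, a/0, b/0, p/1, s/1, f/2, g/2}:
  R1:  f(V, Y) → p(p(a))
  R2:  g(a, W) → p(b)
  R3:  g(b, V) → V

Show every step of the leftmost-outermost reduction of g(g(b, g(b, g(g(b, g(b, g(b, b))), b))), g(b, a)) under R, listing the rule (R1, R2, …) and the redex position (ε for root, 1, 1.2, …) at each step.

a

1. g(g(b, g(b, g(g(b, g(b, g(b, b))), b))), g(b, a))  →  g(g(b, g(g(b, g(b, g(b, b))), b)), g(b, a))   [R3 at 1]
2. g(g(b, g(g(b, g(b, g(b, b))), b)), g(b, a))  →  g(g(g(b, g(b, g(b, b))), b), g(b, a))   [R3 at 1]
3. g(g(g(b, g(b, g(b, b))), b), g(b, a))  →  g(g(g(b, g(b, b)), b), g(b, a))   [R3 at 1.1]
4. g(g(g(b, g(b, b)), b), g(b, a))  →  g(g(g(b, b), b), g(b, a))   [R3 at 1.1]
5. g(g(g(b, b), b), g(b, a))  →  g(g(b, b), g(b, a))   [R3 at 1.1]
6. g(g(b, b), g(b, a))  →  g(b, g(b, a))   [R3 at 1]
7. g(b, g(b, a))  →  g(b, a)   [R3 at ε]
8. g(b, a)  →  a   [R3 at ε]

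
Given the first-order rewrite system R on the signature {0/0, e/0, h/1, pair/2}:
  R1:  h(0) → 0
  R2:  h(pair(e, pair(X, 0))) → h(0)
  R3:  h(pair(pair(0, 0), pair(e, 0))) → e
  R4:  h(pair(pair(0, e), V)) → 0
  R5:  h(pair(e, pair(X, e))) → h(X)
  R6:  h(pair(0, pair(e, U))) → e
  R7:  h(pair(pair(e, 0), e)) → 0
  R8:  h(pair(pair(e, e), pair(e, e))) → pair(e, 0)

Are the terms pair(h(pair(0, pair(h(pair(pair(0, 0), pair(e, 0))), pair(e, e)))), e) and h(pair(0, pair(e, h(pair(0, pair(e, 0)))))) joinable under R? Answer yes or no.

Reduce t₁ = pair(h(pair(0, pair(h(pair(pair(0, 0), pair(e, 0))), pair(e, e)))), e):
1. pair(h(pair(0, pair(h(pair(pair(0, 0), pair(e, 0))), pair(e, e)))), e)  →  pair(h(pair(0, pair(e, pair(e, e)))), e)   [R3 at 1.1.2.1]
2. pair(h(pair(0, pair(e, pair(e, e)))), e)  →  pair(e, e)   [R6 at 1]

Reduce t₂ = h(pair(0, pair(e, h(pair(0, pair(e, 0)))))):
1. h(pair(0, pair(e, h(pair(0, pair(e, 0))))))  →  e   [R6 at ε]

no — NF(t₁) = pair(e, e), NF(t₂) = e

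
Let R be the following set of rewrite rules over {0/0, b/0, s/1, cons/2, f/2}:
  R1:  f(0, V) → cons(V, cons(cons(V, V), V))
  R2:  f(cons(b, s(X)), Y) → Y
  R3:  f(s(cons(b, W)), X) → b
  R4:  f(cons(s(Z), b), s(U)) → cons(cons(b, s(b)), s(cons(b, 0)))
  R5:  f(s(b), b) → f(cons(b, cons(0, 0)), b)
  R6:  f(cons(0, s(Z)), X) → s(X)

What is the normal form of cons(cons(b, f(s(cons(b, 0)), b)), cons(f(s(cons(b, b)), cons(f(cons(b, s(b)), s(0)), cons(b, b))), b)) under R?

cons(cons(b, b), cons(b, b))

1. cons(cons(b, f(s(cons(b, 0)), b)), cons(f(s(cons(b, b)), cons(f(cons(b, s(b)), s(0)), cons(b, b))), b))  →  cons(cons(b, b), cons(f(s(cons(b, b)), cons(f(cons(b, s(b)), s(0)), cons(b, b))), b))   [R3 at 1.2]
2. cons(cons(b, b), cons(f(s(cons(b, b)), cons(f(cons(b, s(b)), s(0)), cons(b, b))), b))  →  cons(cons(b, b), cons(b, b))   [R3 at 2.1]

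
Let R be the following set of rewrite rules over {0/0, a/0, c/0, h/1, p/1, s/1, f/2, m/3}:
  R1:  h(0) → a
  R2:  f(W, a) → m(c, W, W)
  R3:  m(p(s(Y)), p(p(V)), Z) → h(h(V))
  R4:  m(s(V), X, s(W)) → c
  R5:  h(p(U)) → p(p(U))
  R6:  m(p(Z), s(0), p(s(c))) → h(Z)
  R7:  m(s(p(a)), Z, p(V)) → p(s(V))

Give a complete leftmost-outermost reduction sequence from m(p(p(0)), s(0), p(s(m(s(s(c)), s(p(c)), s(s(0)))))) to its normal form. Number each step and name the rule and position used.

p(p(0))

1. m(p(p(0)), s(0), p(s(m(s(s(c)), s(p(c)), s(s(0))))))  →  m(p(p(0)), s(0), p(s(c)))   [R4 at 3.1.1]
2. m(p(p(0)), s(0), p(s(c)))  →  h(p(0))   [R6 at ε]
3. h(p(0))  →  p(p(0))   [R5 at ε]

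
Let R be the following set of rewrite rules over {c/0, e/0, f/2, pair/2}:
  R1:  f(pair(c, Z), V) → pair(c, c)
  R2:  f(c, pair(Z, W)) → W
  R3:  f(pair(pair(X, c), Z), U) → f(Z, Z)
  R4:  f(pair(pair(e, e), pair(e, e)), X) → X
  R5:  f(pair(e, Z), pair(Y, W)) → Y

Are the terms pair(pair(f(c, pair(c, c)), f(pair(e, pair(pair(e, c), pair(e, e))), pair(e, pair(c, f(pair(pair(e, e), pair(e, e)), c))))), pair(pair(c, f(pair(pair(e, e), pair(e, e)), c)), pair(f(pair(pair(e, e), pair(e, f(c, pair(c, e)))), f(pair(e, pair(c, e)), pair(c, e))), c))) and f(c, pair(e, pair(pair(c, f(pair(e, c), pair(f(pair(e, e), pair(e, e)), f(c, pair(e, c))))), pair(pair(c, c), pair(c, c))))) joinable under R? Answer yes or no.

yes — NF(t₁) = pair(pair(c, e), pair(pair(c, c), pair(c, c))), NF(t₂) = pair(pair(c, e), pair(pair(c, c), pair(c, c)))

Reduce t₁ = pair(pair(f(c, pair(c, c)), f(pair(e, pair(pair(e, c), pair(e, e))), pair(e, pair(c, f(pair(pair(e, e), pair(e, e)), c))))), pair(pair(c, f(pair(pair(e, e), pair(e, e)), c)), pair(f(pair(pair(e, e), pair(e, f(c, pair(c, e)))), f(pair(e, pair(c, e)), pair(c, e))), c))):
1. pair(pair(f(c, pair(c, c)), f(pair(e, pair(pair(e, c), pair(e, e))), pair(e, pair(c, f(pair(pair(e, e), pair(e, e)), c))))), pair(pair(c, f(pair(pair(e, e), pair(e, e)), c)), pair(f(pair(pair(e, e), pair(e, f(c, pair(c, e)))), f(pair(e, pair(c, e)), pair(c, e))), c)))  →  pair(pair(c, f(pair(e, pair(pair(e, c), pair(e, e))), pair(e, pair(c, f(pair(pair(e, e), pair(e, e)), c))))), pair(pair(c, f(pair(pair(e, e), pair(e, e)), c)), pair(f(pair(pair(e, e), pair(e, f(c, pair(c, e)))), f(pair(e, pair(c, e)), pair(c, e))), c)))   [R2 at 1.1]
2. pair(pair(c, f(pair(e, pair(pair(e, c), pair(e, e))), pair(e, pair(c, f(pair(pair(e, e), pair(e, e)), c))))), pair(pair(c, f(pair(pair(e, e), pair(e, e)), c)), pair(f(pair(pair(e, e), pair(e, f(c, pair(c, e)))), f(pair(e, pair(c, e)), pair(c, e))), c)))  →  pair(pair(c, e), pair(pair(c, f(pair(pair(e, e), pair(e, e)), c)), pair(f(pair(pair(e, e), pair(e, f(c, pair(c, e)))), f(pair(e, pair(c, e)), pair(c, e))), c)))   [R5 at 1.2]
3. pair(pair(c, e), pair(pair(c, f(pair(pair(e, e), pair(e, e)), c)), pair(f(pair(pair(e, e), pair(e, f(c, pair(c, e)))), f(pair(e, pair(c, e)), pair(c, e))), c)))  →  pair(pair(c, e), pair(pair(c, c), pair(f(pair(pair(e, e), pair(e, f(c, pair(c, e)))), f(pair(e, pair(c, e)), pair(c, e))), c)))   [R4 at 2.1.2]
4. pair(pair(c, e), pair(pair(c, c), pair(f(pair(pair(e, e), pair(e, f(c, pair(c, e)))), f(pair(e, pair(c, e)), pair(c, e))), c)))  →  pair(pair(c, e), pair(pair(c, c), pair(f(pair(pair(e, e), pair(e, e)), f(pair(e, pair(c, e)), pair(c, e))), c)))   [R2 at 2.2.1.1.2.2]
5. pair(pair(c, e), pair(pair(c, c), pair(f(pair(pair(e, e), pair(e, e)), f(pair(e, pair(c, e)), pair(c, e))), c)))  →  pair(pair(c, e), pair(pair(c, c), pair(f(pair(e, pair(c, e)), pair(c, e)), c)))   [R4 at 2.2.1]
6. pair(pair(c, e), pair(pair(c, c), pair(f(pair(e, pair(c, e)), pair(c, e)), c)))  →  pair(pair(c, e), pair(pair(c, c), pair(c, c)))   [R5 at 2.2.1]

Reduce t₂ = f(c, pair(e, pair(pair(c, f(pair(e, c), pair(f(pair(e, e), pair(e, e)), f(c, pair(e, c))))), pair(pair(c, c), pair(c, c))))):
1. f(c, pair(e, pair(pair(c, f(pair(e, c), pair(f(pair(e, e), pair(e, e)), f(c, pair(e, c))))), pair(pair(c, c), pair(c, c)))))  →  pair(pair(c, f(pair(e, c), pair(f(pair(e, e), pair(e, e)), f(c, pair(e, c))))), pair(pair(c, c), pair(c, c)))   [R2 at ε]
2. pair(pair(c, f(pair(e, c), pair(f(pair(e, e), pair(e, e)), f(c, pair(e, c))))), pair(pair(c, c), pair(c, c)))  →  pair(pair(c, f(pair(e, e), pair(e, e))), pair(pair(c, c), pair(c, c)))   [R5 at 1.2]
3. pair(pair(c, f(pair(e, e), pair(e, e))), pair(pair(c, c), pair(c, c)))  →  pair(pair(c, e), pair(pair(c, c), pair(c, c)))   [R5 at 1.2]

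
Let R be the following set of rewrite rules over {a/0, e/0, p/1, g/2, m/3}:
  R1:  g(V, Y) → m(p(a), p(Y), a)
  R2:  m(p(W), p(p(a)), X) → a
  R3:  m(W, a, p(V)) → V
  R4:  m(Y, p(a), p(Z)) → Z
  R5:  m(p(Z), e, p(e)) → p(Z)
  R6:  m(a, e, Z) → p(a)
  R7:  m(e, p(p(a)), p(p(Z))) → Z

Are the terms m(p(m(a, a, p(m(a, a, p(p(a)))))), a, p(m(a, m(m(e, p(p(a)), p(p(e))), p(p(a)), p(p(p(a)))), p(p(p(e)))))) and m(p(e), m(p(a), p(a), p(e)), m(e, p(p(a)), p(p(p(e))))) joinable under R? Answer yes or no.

no — NF(t₁) = p(p(e)), NF(t₂) = p(e)

Reduce t₁ = m(p(m(a, a, p(m(a, a, p(p(a)))))), a, p(m(a, m(m(e, p(p(a)), p(p(e))), p(p(a)), p(p(p(a)))), p(p(p(e)))))):
1. m(p(m(a, a, p(m(a, a, p(p(a)))))), a, p(m(a, m(m(e, p(p(a)), p(p(e))), p(p(a)), p(p(p(a)))), p(p(p(e))))))  →  m(a, m(m(e, p(p(a)), p(p(e))), p(p(a)), p(p(p(a)))), p(p(p(e))))   [R3 at ε]
2. m(a, m(m(e, p(p(a)), p(p(e))), p(p(a)), p(p(p(a)))), p(p(p(e))))  →  m(a, m(e, p(p(a)), p(p(p(a)))), p(p(p(e))))   [R7 at 2.1]
3. m(a, m(e, p(p(a)), p(p(p(a)))), p(p(p(e))))  →  m(a, p(a), p(p(p(e))))   [R7 at 2]
4. m(a, p(a), p(p(p(e))))  →  p(p(e))   [R4 at ε]

Reduce t₂ = m(p(e), m(p(a), p(a), p(e)), m(e, p(p(a)), p(p(p(e))))):
1. m(p(e), m(p(a), p(a), p(e)), m(e, p(p(a)), p(p(p(e)))))  →  m(p(e), e, m(e, p(p(a)), p(p(p(e)))))   [R4 at 2]
2. m(p(e), e, m(e, p(p(a)), p(p(p(e)))))  →  m(p(e), e, p(e))   [R7 at 3]
3. m(p(e), e, p(e))  →  p(e)   [R5 at ε]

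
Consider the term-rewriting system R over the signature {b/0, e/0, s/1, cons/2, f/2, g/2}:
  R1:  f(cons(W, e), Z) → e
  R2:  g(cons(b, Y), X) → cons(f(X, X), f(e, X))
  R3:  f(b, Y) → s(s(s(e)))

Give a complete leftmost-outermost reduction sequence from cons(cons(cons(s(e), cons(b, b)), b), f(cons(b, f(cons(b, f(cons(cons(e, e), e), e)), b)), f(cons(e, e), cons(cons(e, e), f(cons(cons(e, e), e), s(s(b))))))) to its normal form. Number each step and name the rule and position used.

1. cons(cons(cons(s(e), cons(b, b)), b), f(cons(b, f(cons(b, f(cons(cons(e, e), e), e)), b)), f(cons(e, e), cons(cons(e, e), f(cons(cons(e, e), e), s(s(b)))))))  →  cons(cons(cons(s(e), cons(b, b)), b), f(cons(b, f(cons(b, e), b)), f(cons(e, e), cons(cons(e, e), f(cons(cons(e, e), e), s(s(b)))))))   [R1 at 2.1.2.1.2]
2. cons(cons(cons(s(e), cons(b, b)), b), f(cons(b, f(cons(b, e), b)), f(cons(e, e), cons(cons(e, e), f(cons(cons(e, e), e), s(s(b)))))))  →  cons(cons(cons(s(e), cons(b, b)), b), f(cons(b, e), f(cons(e, e), cons(cons(e, e), f(cons(cons(e, e), e), s(s(b)))))))   [R1 at 2.1.2]
3. cons(cons(cons(s(e), cons(b, b)), b), f(cons(b, e), f(cons(e, e), cons(cons(e, e), f(cons(cons(e, e), e), s(s(b)))))))  →  cons(cons(cons(s(e), cons(b, b)), b), e)   [R1 at 2]

cons(cons(cons(s(e), cons(b, b)), b), e)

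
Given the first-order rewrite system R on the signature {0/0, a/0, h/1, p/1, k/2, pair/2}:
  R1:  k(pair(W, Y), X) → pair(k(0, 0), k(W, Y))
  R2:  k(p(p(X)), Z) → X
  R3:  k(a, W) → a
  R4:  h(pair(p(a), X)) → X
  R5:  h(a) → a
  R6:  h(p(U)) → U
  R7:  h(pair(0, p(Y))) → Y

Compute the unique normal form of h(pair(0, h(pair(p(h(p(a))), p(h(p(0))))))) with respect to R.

1. h(pair(0, h(pair(p(h(p(a))), p(h(p(0)))))))  →  h(pair(0, h(pair(p(a), p(h(p(0)))))))   [R6 at 1.2.1.1.1]
2. h(pair(0, h(pair(p(a), p(h(p(0)))))))  →  h(pair(0, p(h(p(0)))))   [R4 at 1.2]
3. h(pair(0, p(h(p(0)))))  →  h(p(0))   [R7 at ε]
4. h(p(0))  →  0   [R6 at ε]

0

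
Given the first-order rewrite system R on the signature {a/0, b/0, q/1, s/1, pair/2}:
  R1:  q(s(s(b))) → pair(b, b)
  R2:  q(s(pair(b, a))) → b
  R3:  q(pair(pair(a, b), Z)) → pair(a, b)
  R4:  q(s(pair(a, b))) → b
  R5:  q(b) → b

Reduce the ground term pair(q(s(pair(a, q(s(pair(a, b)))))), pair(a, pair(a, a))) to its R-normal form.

pair(b, pair(a, pair(a, a)))

1. pair(q(s(pair(a, q(s(pair(a, b)))))), pair(a, pair(a, a)))  →  pair(q(s(pair(a, b))), pair(a, pair(a, a)))   [R4 at 1.1.1.2]
2. pair(q(s(pair(a, b))), pair(a, pair(a, a)))  →  pair(b, pair(a, pair(a, a)))   [R4 at 1]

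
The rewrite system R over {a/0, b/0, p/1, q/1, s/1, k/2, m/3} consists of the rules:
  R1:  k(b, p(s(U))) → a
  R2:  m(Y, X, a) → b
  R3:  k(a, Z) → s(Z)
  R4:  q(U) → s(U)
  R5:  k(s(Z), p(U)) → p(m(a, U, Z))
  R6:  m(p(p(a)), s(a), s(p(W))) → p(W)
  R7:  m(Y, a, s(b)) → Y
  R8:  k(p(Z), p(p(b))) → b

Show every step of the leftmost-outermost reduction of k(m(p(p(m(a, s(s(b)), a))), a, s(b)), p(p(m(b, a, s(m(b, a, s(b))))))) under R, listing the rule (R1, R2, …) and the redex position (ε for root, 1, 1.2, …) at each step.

1. k(m(p(p(m(a, s(s(b)), a))), a, s(b)), p(p(m(b, a, s(m(b, a, s(b)))))))  →  k(p(p(m(a, s(s(b)), a))), p(p(m(b, a, s(m(b, a, s(b)))))))   [R7 at 1]
2. k(p(p(m(a, s(s(b)), a))), p(p(m(b, a, s(m(b, a, s(b)))))))  →  k(p(p(b)), p(p(m(b, a, s(m(b, a, s(b)))))))   [R2 at 1.1.1]
3. k(p(p(b)), p(p(m(b, a, s(m(b, a, s(b)))))))  →  k(p(p(b)), p(p(m(b, a, s(b)))))   [R7 at 2.1.1.3.1]
4. k(p(p(b)), p(p(m(b, a, s(b)))))  →  k(p(p(b)), p(p(b)))   [R7 at 2.1.1]
5. k(p(p(b)), p(p(b)))  →  b   [R8 at ε]

b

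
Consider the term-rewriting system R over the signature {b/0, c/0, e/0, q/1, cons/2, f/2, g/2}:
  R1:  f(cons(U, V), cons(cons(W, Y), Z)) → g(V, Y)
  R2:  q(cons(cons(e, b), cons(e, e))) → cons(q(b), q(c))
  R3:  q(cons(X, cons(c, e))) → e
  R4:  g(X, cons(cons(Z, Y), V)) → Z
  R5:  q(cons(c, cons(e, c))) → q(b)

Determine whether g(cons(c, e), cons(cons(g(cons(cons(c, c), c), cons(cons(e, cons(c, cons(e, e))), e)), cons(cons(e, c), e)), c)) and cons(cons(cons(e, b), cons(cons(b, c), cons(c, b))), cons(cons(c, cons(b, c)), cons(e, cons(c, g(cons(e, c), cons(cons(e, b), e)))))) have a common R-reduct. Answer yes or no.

no — NF(t₁) = e, NF(t₂) = cons(cons(cons(e, b), cons(cons(b, c), cons(c, b))), cons(cons(c, cons(b, c)), cons(e, cons(c, e))))

Reduce t₁ = g(cons(c, e), cons(cons(g(cons(cons(c, c), c), cons(cons(e, cons(c, cons(e, e))), e)), cons(cons(e, c), e)), c)):
1. g(cons(c, e), cons(cons(g(cons(cons(c, c), c), cons(cons(e, cons(c, cons(e, e))), e)), cons(cons(e, c), e)), c))  →  g(cons(cons(c, c), c), cons(cons(e, cons(c, cons(e, e))), e))   [R4 at ε]
2. g(cons(cons(c, c), c), cons(cons(e, cons(c, cons(e, e))), e))  →  e   [R4 at ε]

Reduce t₂ = cons(cons(cons(e, b), cons(cons(b, c), cons(c, b))), cons(cons(c, cons(b, c)), cons(e, cons(c, g(cons(e, c), cons(cons(e, b), e)))))):
1. cons(cons(cons(e, b), cons(cons(b, c), cons(c, b))), cons(cons(c, cons(b, c)), cons(e, cons(c, g(cons(e, c), cons(cons(e, b), e))))))  →  cons(cons(cons(e, b), cons(cons(b, c), cons(c, b))), cons(cons(c, cons(b, c)), cons(e, cons(c, e))))   [R4 at 2.2.2.2]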